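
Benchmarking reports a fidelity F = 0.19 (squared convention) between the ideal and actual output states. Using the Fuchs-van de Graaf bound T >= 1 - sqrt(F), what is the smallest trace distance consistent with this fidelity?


Fuchs-van de Graaf (squared-fidelity convention): 1 - sqrt(F) <= T <= sqrt(1 - F).
Lower bound: T >= 1 - sqrt(F)
sqrt(F) = sqrt(0.19) = 0.4359
T >= 1 - 0.4359
T >= 0.5641

0.5641


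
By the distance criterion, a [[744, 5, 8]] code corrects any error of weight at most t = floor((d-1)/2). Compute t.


Code parameters: [[744, 5, 8]], distance d = 8.
Number of correctable errors = floor((d-1)/2)
= floor((8 - 1)/2)
= floor(7/2)
= 3

3


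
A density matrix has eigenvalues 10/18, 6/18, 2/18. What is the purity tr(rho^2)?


tr(rho^2) = sum of eigenvalues squared
= (10/18)^2 + (6/18)^2 + (2/18)^2
= (100 + 36 + 4) / 324
= 140/324
= 0.4321

0.4321


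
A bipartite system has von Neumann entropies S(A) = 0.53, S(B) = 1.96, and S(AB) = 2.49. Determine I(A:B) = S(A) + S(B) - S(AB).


I(A:B) = S(A) + S(B) - S(AB)
= 0.53 + 1.96 - 2.49
= 0.0000

0.0000


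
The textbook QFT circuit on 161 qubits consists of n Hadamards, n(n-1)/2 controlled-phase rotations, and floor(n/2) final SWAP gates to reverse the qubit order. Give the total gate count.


Hadamard gates: 161
Controlled rotations: n*(n-1)/2 = 161*160/2 = 12880
SWAP gates: floor(n/2) = floor(161/2) = 80
Total = 161 + 12880 + 80
= 13121

13121


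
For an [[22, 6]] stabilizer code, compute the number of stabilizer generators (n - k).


For an [[n,k]] stabilizer code:
Number of stabilizer generators = n - k
= 22 - 6
= 16

16


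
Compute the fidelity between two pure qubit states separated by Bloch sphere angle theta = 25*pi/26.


For states separated by angle theta on Bloch sphere:
F = cos^2(theta/2)
theta = 25*pi/26 = 3.0208
theta/2 = 1.5104
cos(theta/2) = 0.0604
F = 0.0036

0.0036


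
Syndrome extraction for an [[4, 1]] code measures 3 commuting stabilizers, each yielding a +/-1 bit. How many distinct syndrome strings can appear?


Each stabilizer generator gives a binary (+1 or -1) measurement outcome.
With 3 independent generators:
Total syndromes = 2^3
= 8

8


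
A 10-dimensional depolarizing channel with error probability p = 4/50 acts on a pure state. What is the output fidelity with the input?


F = (1-p) + p/d
= (1 - 0.0800) + 0.0800/10
= 0.9200 + 0.0080
= 0.9280

0.9280


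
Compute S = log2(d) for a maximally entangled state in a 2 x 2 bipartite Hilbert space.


For a maximally entangled state in d x d:
S = log2(d) = log2(2)
= 1.0000

1.0000


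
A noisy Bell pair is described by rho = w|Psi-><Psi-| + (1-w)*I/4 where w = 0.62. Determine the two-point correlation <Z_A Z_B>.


|Psi-> = (|01> - |10>)/sqrt(2)
For the pure Bell state, <Z_A Z_B> = -1 (Bell-state Pauli correlator).
The maximally-mixed part I/4 has tr(I/4 * P tensor P) = 0 for any traceless Pauli P.
So <Z_A Z_B>_rho = w * (-1) + (1 - w) * 0
= 0.62 * (-1)
= -0.6200

-0.6200


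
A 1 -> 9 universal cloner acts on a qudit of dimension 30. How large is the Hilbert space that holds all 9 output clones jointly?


Output space = H^(tensor 9) where dim(H) = 30
dim = 30^9
= 900 (after 2 factors)
= 27000 (after 3 factors)
= 810000 (after 4 factors)
= 24300000 (after 5 factors)
= 729000000 (after 6 factors)
= 21870000000 (after 7 factors)
= 656100000000 (after 8 factors)
= 19683000000000 (after 9 factors)
= 19683000000000

19683000000000


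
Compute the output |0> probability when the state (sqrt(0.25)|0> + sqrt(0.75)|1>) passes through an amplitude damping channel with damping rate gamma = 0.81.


For amplitude damping with parameter gamma on state sqrt(a)|0> + sqrt(b)|1>:
alpha^2 = 0.25, beta^2 = 0.75
P(|0>) = alpha^2 + gamma * beta^2
= 0.25 + 0.81 * 0.75
= 0.25 + 0.6075
= 0.8575

0.8575


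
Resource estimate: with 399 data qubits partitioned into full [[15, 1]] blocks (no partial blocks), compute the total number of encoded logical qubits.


Each code block uses 15 physical qubits for 1 logical qubit(s).
Number of complete blocks = floor(399 / 15) = 26
Logical qubits = 26 * 1
= 26

26


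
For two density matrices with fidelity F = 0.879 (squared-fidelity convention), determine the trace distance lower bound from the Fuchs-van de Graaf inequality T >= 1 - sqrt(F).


Fuchs-van de Graaf (squared-fidelity convention): 1 - sqrt(F) <= T <= sqrt(1 - F).
Lower bound: T >= 1 - sqrt(F)
sqrt(F) = sqrt(0.879) = 0.9375
T >= 1 - 0.9375
T >= 0.0625

0.0625


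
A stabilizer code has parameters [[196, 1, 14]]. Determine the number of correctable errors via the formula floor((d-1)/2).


Code parameters: [[196, 1, 14]], distance d = 14.
Number of correctable errors = floor((d-1)/2)
= floor((14 - 1)/2)
= floor(13/2)
= 6

6


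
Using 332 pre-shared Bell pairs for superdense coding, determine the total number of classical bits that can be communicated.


Superdense coding allows 2 classical bits per shared entangled pair.
332 pair(s) -> 2 * 332 = 664 classical bits

664


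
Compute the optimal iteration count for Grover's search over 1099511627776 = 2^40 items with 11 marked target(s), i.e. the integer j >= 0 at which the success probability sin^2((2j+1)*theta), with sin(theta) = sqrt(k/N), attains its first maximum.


After j Grover iterations the success probability is P(j) = sin^2((2j+1)*theta), where sin(theta) = sqrt(k/N).
N = 2^40 = 1099511627776, k = 11
sin(theta) = sqrt(k/N) = 3.16297988e-06
theta = arcsin(sqrt(k/N)) = 3.16297988e-06 rad
P(j) reaches its first maximum when (2j+1)*theta is as close as possible to pi/2, i.e. j = round(pi/(4*theta) - 1/2).
pi/(4*theta) - 1/2 = 248309.0667
(For comparison, the common estimate pi/4 * sqrt(N/k) = 248309.5667; the exact maximiser is used here.)
Optimal iterations = 248309

248309


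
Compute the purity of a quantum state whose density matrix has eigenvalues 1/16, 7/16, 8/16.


tr(rho^2) = sum of eigenvalues squared
= (1/16)^2 + (7/16)^2 + (8/16)^2
= (1 + 49 + 64) / 256
= 114/256
= 0.4453

0.4453


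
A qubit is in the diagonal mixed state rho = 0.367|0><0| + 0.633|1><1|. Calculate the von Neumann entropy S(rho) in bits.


S = -p*log2(p) - (1-p)*log2(1-p)
p = 0.3670, 1-p = 0.6330
= -0.3670 * log2(0.3670) - 0.6330 * log2(0.6330)
= -(-0.5307) - (-0.4176)
= 0.9483

0.9483


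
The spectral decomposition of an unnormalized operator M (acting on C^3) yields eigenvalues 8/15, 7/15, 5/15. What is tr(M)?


tr(M) = sum of eigenvalues
= 8/15 + 7/15 + 5/15
= 20/15
= 1.3333

1.3333


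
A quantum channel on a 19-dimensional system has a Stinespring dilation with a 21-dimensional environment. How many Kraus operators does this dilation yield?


Tracing out the environment in an orthonormal basis {|i>_E} gives Kraus operators K_i = <i|_E U |0>_E.
Number of Kraus operators = dim(H_env) = d_env
= 21

21


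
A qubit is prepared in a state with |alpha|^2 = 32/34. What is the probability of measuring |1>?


|alpha|^2 = 32/34 = 0.9412
|beta|^2 = 1 - 32/34 = 2/34 = 0.0588
P(|1>) = |beta|^2 = 0.0588

0.0588


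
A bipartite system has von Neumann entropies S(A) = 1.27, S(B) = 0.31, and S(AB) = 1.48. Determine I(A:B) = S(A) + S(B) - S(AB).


I(A:B) = S(A) + S(B) - S(AB)
= 1.27 + 0.31 - 1.48
= 0.1000

0.1000


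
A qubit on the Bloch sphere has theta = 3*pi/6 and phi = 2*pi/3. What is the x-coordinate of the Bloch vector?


theta = 1.5708, phi = 2.0944
r_x = sin(theta)*cos(phi) = 1.0000 * -0.5000
r_x = -0.5000

-0.5000


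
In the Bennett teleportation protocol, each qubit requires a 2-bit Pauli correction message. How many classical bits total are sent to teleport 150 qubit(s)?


Quantum teleportation requires 2 classical bits per qubit teleported.
150 qubit(s) -> 2 * 150 = 300 classical bits

300


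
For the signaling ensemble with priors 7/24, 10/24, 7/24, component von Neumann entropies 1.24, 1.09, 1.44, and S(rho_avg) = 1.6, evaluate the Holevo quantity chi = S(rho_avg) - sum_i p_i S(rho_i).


chi = S(rho) - sum_i p_i * S(rho_i)
Weighted entropy = 7/24 * 1.24 + 10/24 * 1.09 + 7/24 * 1.44
= 1.2358
chi = 1.6 - 1.2358
= 0.3642

0.3642


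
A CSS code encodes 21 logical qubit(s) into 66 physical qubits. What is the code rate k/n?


Code rate R = k/n
= 21/66
= 0.3182

0.3182


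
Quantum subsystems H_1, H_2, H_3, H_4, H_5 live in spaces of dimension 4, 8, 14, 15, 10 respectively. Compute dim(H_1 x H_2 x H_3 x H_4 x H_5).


dim(H_1 x H_2 x H_3 x H_4 x H_5) = 4 * 8 * 14 * 15 * 10
= 32 * 14 * 15 * 10
= 448 * 15 * 10
= 6720 * 10
= 67200

67200


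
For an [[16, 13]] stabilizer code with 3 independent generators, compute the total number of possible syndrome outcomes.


Each stabilizer generator gives a binary (+1 or -1) measurement outcome.
With 3 independent generators:
Total syndromes = 2^3
= 8

8


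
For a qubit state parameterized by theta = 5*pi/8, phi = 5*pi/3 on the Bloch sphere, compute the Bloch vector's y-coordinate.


theta = 1.9635, phi = 5.2360
r_y = sin(theta)*sin(phi) = 0.9239 * -0.8660
r_y = -0.8001

-0.8001


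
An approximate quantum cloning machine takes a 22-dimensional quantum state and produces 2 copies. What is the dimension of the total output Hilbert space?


Output space = H^(tensor 2) where dim(H) = 22
dim = 22^2
= 484

484


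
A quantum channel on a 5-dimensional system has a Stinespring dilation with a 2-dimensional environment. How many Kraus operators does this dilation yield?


Tracing out the environment in an orthonormal basis {|i>_E} gives Kraus operators K_i = <i|_E U |0>_E.
Number of Kraus operators = dim(H_env) = d_env
= 2

2


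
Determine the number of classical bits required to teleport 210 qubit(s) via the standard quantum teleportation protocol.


Quantum teleportation requires 2 classical bits per qubit teleported.
210 qubit(s) -> 2 * 210 = 420 classical bits

420


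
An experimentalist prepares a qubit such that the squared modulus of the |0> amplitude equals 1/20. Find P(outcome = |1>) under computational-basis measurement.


|alpha|^2 = 1/20 = 0.0500
|beta|^2 = 1 - 1/20 = 19/20 = 0.9500
P(|1>) = |beta|^2 = 0.9500

0.9500


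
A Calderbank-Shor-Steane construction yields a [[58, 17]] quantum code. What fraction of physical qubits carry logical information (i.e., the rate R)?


Code rate R = k/n
= 17/58
= 0.2931

0.2931


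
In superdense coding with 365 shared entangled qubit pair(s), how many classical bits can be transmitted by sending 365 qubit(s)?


Superdense coding allows 2 classical bits per shared entangled pair.
365 pair(s) -> 2 * 365 = 730 classical bits

730


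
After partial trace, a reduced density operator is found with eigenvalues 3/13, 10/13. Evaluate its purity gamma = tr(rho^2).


tr(rho^2) = sum of eigenvalues squared
= (3/13)^2 + (10/13)^2
= (9 + 100) / 169
= 109/169
= 0.6450

0.6450


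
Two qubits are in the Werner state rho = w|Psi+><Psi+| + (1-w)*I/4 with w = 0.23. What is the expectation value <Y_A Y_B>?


|Psi+> = (|01> + |10>)/sqrt(2)
For the pure Bell state, <Y_A Y_B> = +1 (Bell-state Pauli correlator).
The maximally-mixed part I/4 has tr(I/4 * P tensor P) = 0 for any traceless Pauli P.
So <Y_A Y_B>_rho = w * (+1) + (1 - w) * 0
= 0.23 * (+1)
= 0.2300

0.2300


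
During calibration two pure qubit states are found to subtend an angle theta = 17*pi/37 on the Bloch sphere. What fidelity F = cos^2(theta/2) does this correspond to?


For states separated by angle theta on Bloch sphere:
F = cos^2(theta/2)
theta = 17*pi/37 = 1.4434
theta/2 = 0.7217
cos(theta/2) = 0.7507
F = 0.5635

0.5635


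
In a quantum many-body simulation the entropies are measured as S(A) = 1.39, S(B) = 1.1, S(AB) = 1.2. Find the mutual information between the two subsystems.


I(A:B) = S(A) + S(B) - S(AB)
= 1.39 + 1.1 - 1.2
= 1.2900

1.2900


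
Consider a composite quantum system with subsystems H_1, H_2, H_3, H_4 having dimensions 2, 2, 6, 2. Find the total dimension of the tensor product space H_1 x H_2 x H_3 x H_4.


dim(H_1 x H_2 x H_3 x H_4) = 2 * 2 * 6 * 2
= 4 * 6 * 2
= 24 * 2
= 48

48


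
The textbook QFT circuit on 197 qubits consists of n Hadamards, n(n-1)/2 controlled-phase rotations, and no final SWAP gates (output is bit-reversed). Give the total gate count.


Hadamard gates: 197
Controlled rotations: n*(n-1)/2 = 197*196/2 = 19306
SWAP gates: 0 (omitted)
Total = 197 + 19306
= 19503

19503


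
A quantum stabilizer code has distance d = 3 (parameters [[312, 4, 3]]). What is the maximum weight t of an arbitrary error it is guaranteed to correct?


Code parameters: [[312, 4, 3]], distance d = 3.
Number of correctable errors = floor((d-1)/2)
= floor((3 - 1)/2)
= floor(2/2)
= 1

1


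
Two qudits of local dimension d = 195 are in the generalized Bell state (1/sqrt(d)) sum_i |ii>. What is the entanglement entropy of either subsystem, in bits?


For a maximally entangled state in d x d:
S = log2(d) = log2(195)
= 7.6073

7.6073


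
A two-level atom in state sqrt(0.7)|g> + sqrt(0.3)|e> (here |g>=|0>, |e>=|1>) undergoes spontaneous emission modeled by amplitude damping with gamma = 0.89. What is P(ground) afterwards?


For amplitude damping with parameter gamma on state sqrt(a)|0> + sqrt(b)|1>:
alpha^2 = 0.7, beta^2 = 0.3
P(|0>) = alpha^2 + gamma * beta^2
= 0.7 + 0.89 * 0.3
= 0.7 + 0.2670
= 0.9670

0.9670


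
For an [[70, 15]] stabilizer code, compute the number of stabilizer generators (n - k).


For an [[n,k]] stabilizer code:
Number of stabilizer generators = n - k
= 70 - 15
= 55

55


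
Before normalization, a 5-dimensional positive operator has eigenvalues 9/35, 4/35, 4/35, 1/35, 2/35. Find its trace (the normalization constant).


tr(M) = sum of eigenvalues
= 9/35 + 4/35 + 4/35 + 1/35 + 2/35
= 20/35
= 0.5714

0.5714


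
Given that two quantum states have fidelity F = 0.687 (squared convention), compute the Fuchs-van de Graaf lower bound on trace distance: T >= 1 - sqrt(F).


Fuchs-van de Graaf (squared-fidelity convention): 1 - sqrt(F) <= T <= sqrt(1 - F).
Lower bound: T >= 1 - sqrt(F)
sqrt(F) = sqrt(0.687) = 0.8289
T >= 1 - 0.8289
T >= 0.1711

0.1711


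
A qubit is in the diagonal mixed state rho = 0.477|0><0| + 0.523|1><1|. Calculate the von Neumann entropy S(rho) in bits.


S = -p*log2(p) - (1-p)*log2(1-p)
p = 0.4770, 1-p = 0.5230
= -0.4770 * log2(0.4770) - 0.5230 * log2(0.5230)
= -(-0.5094) - (-0.4891)
= 0.9985

0.9985


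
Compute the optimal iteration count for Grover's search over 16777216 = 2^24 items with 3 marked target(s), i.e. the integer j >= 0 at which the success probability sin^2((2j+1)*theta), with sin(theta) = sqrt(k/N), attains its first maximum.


After j Grover iterations the success probability is P(j) = sin^2((2j+1)*theta), where sin(theta) = sqrt(k/N).
N = 2^24 = 16777216, k = 3
sin(theta) = sqrt(k/N) = 0.0004228639667
theta = arcsin(sqrt(k/N)) = 0.0004228639793 rad
P(j) reaches its first maximum when (2j+1)*theta is as close as possible to pi/2, i.e. j = round(pi/(4*theta) - 1/2).
pi/(4*theta) - 1/2 = 1856.8305
(For comparison, the common estimate pi/4 * sqrt(N/k) = 1857.3305; the exact maximiser is used here.)
Optimal iterations = 1857

1857


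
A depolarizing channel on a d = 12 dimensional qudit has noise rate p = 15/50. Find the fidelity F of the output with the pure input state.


F = (1-p) + p/d
= (1 - 0.3000) + 0.3000/12
= 0.7000 + 0.0250
= 0.7250

0.7250


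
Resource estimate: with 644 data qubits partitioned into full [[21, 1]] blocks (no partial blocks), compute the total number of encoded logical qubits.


Each code block uses 21 physical qubits for 1 logical qubit(s).
Number of complete blocks = floor(644 / 21) = 30
Logical qubits = 30 * 1
= 30

30


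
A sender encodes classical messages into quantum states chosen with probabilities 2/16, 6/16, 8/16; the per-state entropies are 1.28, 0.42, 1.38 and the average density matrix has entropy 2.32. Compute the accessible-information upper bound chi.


chi = S(rho) - sum_i p_i * S(rho_i)
Weighted entropy = 2/16 * 1.28 + 6/16 * 0.42 + 8/16 * 1.38
= 1.0075
chi = 2.32 - 1.0075
= 1.3125

1.3125


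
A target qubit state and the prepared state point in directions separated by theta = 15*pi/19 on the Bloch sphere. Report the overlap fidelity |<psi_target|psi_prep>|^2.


For states separated by angle theta on Bloch sphere:
F = cos^2(theta/2)
theta = 15*pi/19 = 2.4802
theta/2 = 1.2401
cos(theta/2) = 0.3247
F = 0.1054

0.1054


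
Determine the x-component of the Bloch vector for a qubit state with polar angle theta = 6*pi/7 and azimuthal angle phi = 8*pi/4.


theta = 2.6928, phi = 6.2832
r_x = sin(theta)*cos(phi) = 0.4339 * 1.0000
r_x = 0.4339

0.4339


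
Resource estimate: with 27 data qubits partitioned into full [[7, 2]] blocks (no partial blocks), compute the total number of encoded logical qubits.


Each code block uses 7 physical qubits for 2 logical qubit(s).
Number of complete blocks = floor(27 / 7) = 3
Logical qubits = 3 * 2
= 6

6


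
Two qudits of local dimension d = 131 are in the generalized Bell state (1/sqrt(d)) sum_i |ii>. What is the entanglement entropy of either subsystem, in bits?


For a maximally entangled state in d x d:
S = log2(d) = log2(131)
= 7.0334

7.0334


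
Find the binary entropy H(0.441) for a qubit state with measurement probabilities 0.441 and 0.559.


S = -p*log2(p) - (1-p)*log2(1-p)
p = 0.4410, 1-p = 0.5590
= -0.4410 * log2(0.4410) - 0.5590 * log2(0.5590)
= -(-0.5209) - (-0.4690)
= 0.9899

0.9899


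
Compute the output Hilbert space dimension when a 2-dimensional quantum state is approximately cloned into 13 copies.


Output space = H^(tensor 13) where dim(H) = 2
dim = 2^13
= 4 (after 2 factors)
= 8 (after 3 factors)
= 16 (after 4 factors)
= 32 (after 5 factors)
= 64 (after 6 factors)
= 128 (after 7 factors)
= 256 (after 8 factors)
= 512 (after 9 factors)
= 1024 (after 10 factors)
= 2048 (after 11 factors)
= 4096 (after 12 factors)
= 8192 (after 13 factors)
= 8192

8192


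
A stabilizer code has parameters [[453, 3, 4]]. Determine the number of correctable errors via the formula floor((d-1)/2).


Code parameters: [[453, 3, 4]], distance d = 4.
Number of correctable errors = floor((d-1)/2)
= floor((4 - 1)/2)
= floor(3/2)
= 1

1


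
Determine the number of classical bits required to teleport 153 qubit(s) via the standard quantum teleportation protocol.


Quantum teleportation requires 2 classical bits per qubit teleported.
153 qubit(s) -> 2 * 153 = 306 classical bits

306


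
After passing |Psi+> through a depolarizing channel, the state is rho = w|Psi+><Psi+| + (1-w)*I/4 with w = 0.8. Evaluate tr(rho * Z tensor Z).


|Psi+> = (|01> + |10>)/sqrt(2)
For the pure Bell state, <Z_A Z_B> = -1 (Bell-state Pauli correlator).
The maximally-mixed part I/4 has tr(I/4 * P tensor P) = 0 for any traceless Pauli P.
So <Z_A Z_B>_rho = w * (-1) + (1 - w) * 0
= 0.8 * (-1)
= -0.8000

-0.8000


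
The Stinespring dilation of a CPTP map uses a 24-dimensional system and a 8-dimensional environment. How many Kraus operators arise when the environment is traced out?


Tracing out the environment in an orthonormal basis {|i>_E} gives Kraus operators K_i = <i|_E U |0>_E.
Number of Kraus operators = dim(H_env) = d_env
= 8

8


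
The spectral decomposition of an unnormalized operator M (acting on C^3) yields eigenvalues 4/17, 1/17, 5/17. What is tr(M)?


tr(M) = sum of eigenvalues
= 4/17 + 1/17 + 5/17
= 10/17
= 0.5882

0.5882


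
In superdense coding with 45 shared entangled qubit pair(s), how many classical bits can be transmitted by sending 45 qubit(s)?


Superdense coding allows 2 classical bits per shared entangled pair.
45 pair(s) -> 2 * 45 = 90 classical bits

90


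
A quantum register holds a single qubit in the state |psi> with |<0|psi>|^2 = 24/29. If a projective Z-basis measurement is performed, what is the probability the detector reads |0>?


|alpha|^2 = 24/29 = 0.8276
|beta|^2 = 1 - 24/29 = 5/29 = 0.1724
P(|0>) = |alpha|^2 = 0.8276

0.8276


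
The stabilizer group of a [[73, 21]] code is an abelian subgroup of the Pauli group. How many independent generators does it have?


For an [[n,k]] stabilizer code:
Number of stabilizer generators = n - k
= 73 - 21
= 52

52


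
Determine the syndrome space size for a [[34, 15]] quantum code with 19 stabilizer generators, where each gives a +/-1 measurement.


Each stabilizer generator gives a binary (+1 or -1) measurement outcome.
With 19 independent generators:
Total syndromes = 2^19
= 524288

524288


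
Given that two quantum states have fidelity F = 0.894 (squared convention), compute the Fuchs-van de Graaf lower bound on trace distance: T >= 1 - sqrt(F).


Fuchs-van de Graaf (squared-fidelity convention): 1 - sqrt(F) <= T <= sqrt(1 - F).
Lower bound: T >= 1 - sqrt(F)
sqrt(F) = sqrt(0.894) = 0.9455
T >= 1 - 0.9455
T >= 0.0545

0.0545


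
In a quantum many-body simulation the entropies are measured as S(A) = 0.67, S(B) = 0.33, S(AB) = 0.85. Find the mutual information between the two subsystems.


I(A:B) = S(A) + S(B) - S(AB)
= 0.67 + 0.33 - 0.85
= 0.1500

0.1500


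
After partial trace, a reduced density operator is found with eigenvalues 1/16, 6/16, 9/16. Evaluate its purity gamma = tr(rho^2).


tr(rho^2) = sum of eigenvalues squared
= (1/16)^2 + (6/16)^2 + (9/16)^2
= (1 + 36 + 81) / 256
= 118/256
= 0.4609

0.4609


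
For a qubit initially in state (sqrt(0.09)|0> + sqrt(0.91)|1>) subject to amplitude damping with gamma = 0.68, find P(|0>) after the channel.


For amplitude damping with parameter gamma on state sqrt(a)|0> + sqrt(b)|1>:
alpha^2 = 0.09, beta^2 = 0.91
P(|0>) = alpha^2 + gamma * beta^2
= 0.09 + 0.68 * 0.91
= 0.09 + 0.6188
= 0.7088

0.7088


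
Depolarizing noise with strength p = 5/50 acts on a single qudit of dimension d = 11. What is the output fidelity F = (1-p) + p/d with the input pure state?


F = (1-p) + p/d
= (1 - 0.1000) + 0.1000/11
= 0.9000 + 0.0091
= 0.9091

0.9091


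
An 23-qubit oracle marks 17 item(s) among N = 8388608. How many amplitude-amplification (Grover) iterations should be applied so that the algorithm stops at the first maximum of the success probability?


After j Grover iterations the success probability is P(j) = sin^2((2j+1)*theta), where sin(theta) = sqrt(k/N).
N = 2^23 = 8388608, k = 17
sin(theta) = sqrt(k/N) = 0.00142357224
theta = arcsin(sqrt(k/N)) = 0.001423572721 rad
P(j) reaches its first maximum when (2j+1)*theta is as close as possible to pi/2, i.e. j = round(pi/(4*theta) - 1/2).
pi/(4*theta) - 1/2 = 551.2092
(For comparison, the common estimate pi/4 * sqrt(N/k) = 551.7094; the exact maximiser is used here.)
Optimal iterations = 551

551


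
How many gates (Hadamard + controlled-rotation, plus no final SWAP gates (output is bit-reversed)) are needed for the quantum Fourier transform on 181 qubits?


Hadamard gates: 181
Controlled rotations: n*(n-1)/2 = 181*180/2 = 16290
SWAP gates: 0 (omitted)
Total = 181 + 16290
= 16471

16471


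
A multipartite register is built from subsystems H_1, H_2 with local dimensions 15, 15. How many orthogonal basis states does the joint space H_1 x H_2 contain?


dim(H_1 x H_2) = 15 * 15
= 225

225


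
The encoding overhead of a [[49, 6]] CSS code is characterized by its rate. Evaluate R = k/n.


Code rate R = k/n
= 6/49
= 0.1224

0.1224


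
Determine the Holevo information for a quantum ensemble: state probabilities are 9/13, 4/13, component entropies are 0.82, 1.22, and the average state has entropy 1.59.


chi = S(rho) - sum_i p_i * S(rho_i)
Weighted entropy = 9/13 * 0.82 + 4/13 * 1.22
= 0.9431
chi = 1.59 - 0.9431
= 0.6469

0.6469


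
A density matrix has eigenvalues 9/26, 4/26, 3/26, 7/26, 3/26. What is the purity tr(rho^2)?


tr(rho^2) = sum of eigenvalues squared
= (9/26)^2 + (4/26)^2 + (3/26)^2 + (7/26)^2 + (3/26)^2
= (81 + 16 + 9 + 49 + 9) / 676
= 164/676
= 0.2426

0.2426


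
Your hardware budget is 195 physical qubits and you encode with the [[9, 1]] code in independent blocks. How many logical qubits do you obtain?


Each code block uses 9 physical qubits for 1 logical qubit(s).
Number of complete blocks = floor(195 / 9) = 21
Logical qubits = 21 * 1
= 21

21


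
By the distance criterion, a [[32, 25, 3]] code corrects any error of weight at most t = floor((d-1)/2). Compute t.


Code parameters: [[32, 25, 3]], distance d = 3.
Number of correctable errors = floor((d-1)/2)
= floor((3 - 1)/2)
= floor(2/2)
= 1

1


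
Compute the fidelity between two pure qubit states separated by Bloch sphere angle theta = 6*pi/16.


For states separated by angle theta on Bloch sphere:
F = cos^2(theta/2)
theta = 6*pi/16 = 1.1781
theta/2 = 0.5890
cos(theta/2) = 0.8315
F = 0.6913

0.6913


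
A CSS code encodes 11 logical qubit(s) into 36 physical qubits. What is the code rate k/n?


Code rate R = k/n
= 11/36
= 0.3056

0.3056


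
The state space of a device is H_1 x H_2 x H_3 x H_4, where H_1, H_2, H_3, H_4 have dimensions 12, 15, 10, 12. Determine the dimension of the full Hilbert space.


dim(H_1 x H_2 x H_3 x H_4) = 12 * 15 * 10 * 12
= 180 * 10 * 12
= 1800 * 12
= 21600

21600


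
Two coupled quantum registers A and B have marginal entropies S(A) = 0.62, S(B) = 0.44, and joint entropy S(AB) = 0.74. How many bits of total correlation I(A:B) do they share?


I(A:B) = S(A) + S(B) - S(AB)
= 0.62 + 0.44 - 0.74
= 0.3200

0.3200


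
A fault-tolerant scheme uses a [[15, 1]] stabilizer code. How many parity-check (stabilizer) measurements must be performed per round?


For an [[n,k]] stabilizer code:
Number of stabilizer generators = n - k
= 15 - 1
= 14

14


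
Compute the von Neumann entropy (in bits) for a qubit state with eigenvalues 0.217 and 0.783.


S = -p*log2(p) - (1-p)*log2(1-p)
p = 0.2170, 1-p = 0.7830
= -0.2170 * log2(0.2170) - 0.7830 * log2(0.7830)
= -(-0.4783) - (-0.2763)
= 0.7547

0.7547


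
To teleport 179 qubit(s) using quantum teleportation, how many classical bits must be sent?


Quantum teleportation requires 2 classical bits per qubit teleported.
179 qubit(s) -> 2 * 179 = 358 classical bits

358


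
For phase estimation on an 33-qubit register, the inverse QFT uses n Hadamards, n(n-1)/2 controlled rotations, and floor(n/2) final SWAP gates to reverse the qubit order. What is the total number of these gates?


Hadamard gates: 33
Controlled rotations: n*(n-1)/2 = 33*32/2 = 528
SWAP gates: floor(n/2) = floor(33/2) = 16
Total = 33 + 528 + 16
= 577

577


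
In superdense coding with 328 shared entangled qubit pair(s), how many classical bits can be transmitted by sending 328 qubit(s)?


Superdense coding allows 2 classical bits per shared entangled pair.
328 pair(s) -> 2 * 328 = 656 classical bits

656


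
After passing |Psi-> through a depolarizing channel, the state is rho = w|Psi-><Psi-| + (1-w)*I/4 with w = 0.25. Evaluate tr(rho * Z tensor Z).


|Psi-> = (|01> - |10>)/sqrt(2)
For the pure Bell state, <Z_A Z_B> = -1 (Bell-state Pauli correlator).
The maximally-mixed part I/4 has tr(I/4 * P tensor P) = 0 for any traceless Pauli P.
So <Z_A Z_B>_rho = w * (-1) + (1 - w) * 0
= 0.25 * (-1)
= -0.2500

-0.2500


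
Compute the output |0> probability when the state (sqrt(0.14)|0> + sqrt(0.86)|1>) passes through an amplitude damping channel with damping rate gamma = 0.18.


For amplitude damping with parameter gamma on state sqrt(a)|0> + sqrt(b)|1>:
alpha^2 = 0.14, beta^2 = 0.86
P(|0>) = alpha^2 + gamma * beta^2
= 0.14 + 0.18 * 0.86
= 0.14 + 0.1548
= 0.2948

0.2948


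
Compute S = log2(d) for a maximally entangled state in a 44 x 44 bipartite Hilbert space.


For a maximally entangled state in d x d:
S = log2(d) = log2(44)
= 5.4594

5.4594


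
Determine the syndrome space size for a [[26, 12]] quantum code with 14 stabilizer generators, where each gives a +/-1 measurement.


Each stabilizer generator gives a binary (+1 or -1) measurement outcome.
With 14 independent generators:
Total syndromes = 2^14
= 16384

16384


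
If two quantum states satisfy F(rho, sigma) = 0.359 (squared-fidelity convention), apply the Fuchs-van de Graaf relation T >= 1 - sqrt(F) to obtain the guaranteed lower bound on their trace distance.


Fuchs-van de Graaf (squared-fidelity convention): 1 - sqrt(F) <= T <= sqrt(1 - F).
Lower bound: T >= 1 - sqrt(F)
sqrt(F) = sqrt(0.359) = 0.5992
T >= 1 - 0.5992
T >= 0.4008

0.4008


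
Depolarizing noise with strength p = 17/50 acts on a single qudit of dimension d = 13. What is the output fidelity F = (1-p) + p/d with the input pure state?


F = (1-p) + p/d
= (1 - 0.3400) + 0.3400/13
= 0.6600 + 0.0262
= 0.6862

0.6862


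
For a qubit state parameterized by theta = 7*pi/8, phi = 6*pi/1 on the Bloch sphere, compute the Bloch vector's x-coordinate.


theta = 2.7489, phi = 18.8496
r_x = sin(theta)*cos(phi) = 0.3827 * 1.0000
r_x = 0.3827

0.3827


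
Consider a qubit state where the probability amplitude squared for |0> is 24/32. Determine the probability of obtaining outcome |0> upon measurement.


|alpha|^2 = 24/32 = 0.7500
|beta|^2 = 1 - 24/32 = 8/32 = 0.2500
P(|0>) = |alpha|^2 = 0.7500

0.7500


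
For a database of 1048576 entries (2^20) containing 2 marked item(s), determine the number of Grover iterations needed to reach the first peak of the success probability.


After j Grover iterations the success probability is P(j) = sin^2((2j+1)*theta), where sin(theta) = sqrt(k/N).
N = 2^20 = 1048576, k = 2
sin(theta) = sqrt(k/N) = 0.001381067932
theta = arcsin(sqrt(k/N)) = 0.001381068371 rad
P(j) reaches its first maximum when (2j+1)*theta is as close as possible to pi/2, i.e. j = round(pi/(4*theta) - 1/2).
pi/(4*theta) - 1/2 = 568.1888
(For comparison, the common estimate pi/4 * sqrt(N/k) = 568.6890; the exact maximiser is used here.)
Optimal iterations = 568

568


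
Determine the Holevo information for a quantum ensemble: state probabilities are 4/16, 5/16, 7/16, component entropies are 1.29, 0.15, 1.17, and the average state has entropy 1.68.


chi = S(rho) - sum_i p_i * S(rho_i)
Weighted entropy = 4/16 * 1.29 + 5/16 * 0.15 + 7/16 * 1.17
= 0.8812
chi = 1.68 - 0.8812
= 0.7987

0.7987


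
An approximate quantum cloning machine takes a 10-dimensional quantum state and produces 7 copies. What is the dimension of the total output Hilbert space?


Output space = H^(tensor 7) where dim(H) = 10
dim = 10^7
= 100 (after 2 factors)
= 1000 (after 3 factors)
= 10000 (after 4 factors)
= 100000 (after 5 factors)
= 1000000 (after 6 factors)
= 10000000 (after 7 factors)
= 10000000

10000000


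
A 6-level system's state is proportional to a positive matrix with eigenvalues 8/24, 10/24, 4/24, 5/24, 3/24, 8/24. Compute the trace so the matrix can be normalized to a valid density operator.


tr(M) = sum of eigenvalues
= 8/24 + 10/24 + 4/24 + 5/24 + 3/24 + 8/24
= 38/24
= 1.5833

1.5833


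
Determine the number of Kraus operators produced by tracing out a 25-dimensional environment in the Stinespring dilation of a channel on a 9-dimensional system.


Tracing out the environment in an orthonormal basis {|i>_E} gives Kraus operators K_i = <i|_E U |0>_E.
Number of Kraus operators = dim(H_env) = d_env
= 25

25


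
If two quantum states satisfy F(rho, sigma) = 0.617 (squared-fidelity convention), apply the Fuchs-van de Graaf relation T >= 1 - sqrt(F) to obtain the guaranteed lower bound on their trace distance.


Fuchs-van de Graaf (squared-fidelity convention): 1 - sqrt(F) <= T <= sqrt(1 - F).
Lower bound: T >= 1 - sqrt(F)
sqrt(F) = sqrt(0.617) = 0.7855
T >= 1 - 0.7855
T >= 0.2145

0.2145


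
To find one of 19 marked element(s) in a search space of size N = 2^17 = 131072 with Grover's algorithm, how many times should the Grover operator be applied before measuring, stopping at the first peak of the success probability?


After j Grover iterations the success probability is P(j) = sin^2((2j+1)*theta), where sin(theta) = sqrt(k/N).
N = 2^17 = 131072, k = 19
sin(theta) = sqrt(k/N) = 0.0120398711
theta = arcsin(sqrt(k/N)) = 0.012040162 rad
P(j) reaches its first maximum when (2j+1)*theta is as close as possible to pi/2, i.e. j = round(pi/(4*theta) - 1/2).
pi/(4*theta) - 1/2 = 64.7315
(For comparison, the common estimate pi/4 * sqrt(N/k) = 65.2331; the exact maximiser is used here.)
Optimal iterations = 65

65


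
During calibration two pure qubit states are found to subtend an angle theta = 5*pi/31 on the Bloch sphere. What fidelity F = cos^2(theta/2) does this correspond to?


For states separated by angle theta on Bloch sphere:
F = cos^2(theta/2)
theta = 5*pi/31 = 0.5067
theta/2 = 0.2534
cos(theta/2) = 0.9681
F = 0.9372

0.9372


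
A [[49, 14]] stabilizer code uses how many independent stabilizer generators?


For an [[n,k]] stabilizer code:
Number of stabilizer generators = n - k
= 49 - 14
= 35

35


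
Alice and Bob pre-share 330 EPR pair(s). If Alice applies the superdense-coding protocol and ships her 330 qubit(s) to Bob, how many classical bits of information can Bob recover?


Superdense coding allows 2 classical bits per shared entangled pair.
330 pair(s) -> 2 * 330 = 660 classical bits

660


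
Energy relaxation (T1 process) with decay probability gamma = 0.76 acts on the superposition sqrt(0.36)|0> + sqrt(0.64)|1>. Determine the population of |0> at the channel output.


For amplitude damping with parameter gamma on state sqrt(a)|0> + sqrt(b)|1>:
alpha^2 = 0.36, beta^2 = 0.64
P(|0>) = alpha^2 + gamma * beta^2
= 0.36 + 0.76 * 0.64
= 0.36 + 0.4864
= 0.8464

0.8464


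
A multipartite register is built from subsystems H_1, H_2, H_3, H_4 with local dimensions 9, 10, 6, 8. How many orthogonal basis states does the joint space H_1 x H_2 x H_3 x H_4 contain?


dim(H_1 x H_2 x H_3 x H_4) = 9 * 10 * 6 * 8
= 90 * 6 * 8
= 540 * 8
= 4320

4320


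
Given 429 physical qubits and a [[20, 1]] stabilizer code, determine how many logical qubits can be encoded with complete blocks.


Each code block uses 20 physical qubits for 1 logical qubit(s).
Number of complete blocks = floor(429 / 20) = 21
Logical qubits = 21 * 1
= 21

21


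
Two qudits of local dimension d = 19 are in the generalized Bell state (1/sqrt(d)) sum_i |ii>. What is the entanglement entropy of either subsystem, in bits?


For a maximally entangled state in d x d:
S = log2(d) = log2(19)
= 4.2479

4.2479


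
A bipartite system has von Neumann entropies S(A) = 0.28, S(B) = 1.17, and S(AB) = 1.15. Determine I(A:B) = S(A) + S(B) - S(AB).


I(A:B) = S(A) + S(B) - S(AB)
= 0.28 + 1.17 - 1.15
= 0.3000

0.3000


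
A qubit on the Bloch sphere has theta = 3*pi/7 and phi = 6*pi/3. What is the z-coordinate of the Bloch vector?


theta = 1.3464, phi = 6.2832
r_z = cos(theta) = 0.2225

0.2225


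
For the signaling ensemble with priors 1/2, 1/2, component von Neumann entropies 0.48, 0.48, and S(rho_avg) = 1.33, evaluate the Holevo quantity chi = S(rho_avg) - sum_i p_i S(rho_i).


chi = S(rho) - sum_i p_i * S(rho_i)
Weighted entropy = 1/2 * 0.48 + 1/2 * 0.48
= 0.4800
chi = 1.33 - 0.4800
= 0.8500

0.8500


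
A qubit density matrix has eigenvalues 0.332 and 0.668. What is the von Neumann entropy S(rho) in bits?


S = -p*log2(p) - (1-p)*log2(1-p)
p = 0.3320, 1-p = 0.6680
= -0.3320 * log2(0.3320) - 0.6680 * log2(0.6680)
= -(-0.5281) - (-0.3888)
= 0.9170

0.9170


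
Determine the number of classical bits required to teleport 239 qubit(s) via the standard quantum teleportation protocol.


Quantum teleportation requires 2 classical bits per qubit teleported.
239 qubit(s) -> 2 * 239 = 478 classical bits

478


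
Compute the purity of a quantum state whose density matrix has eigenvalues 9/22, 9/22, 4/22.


tr(rho^2) = sum of eigenvalues squared
= (9/22)^2 + (9/22)^2 + (4/22)^2
= (81 + 81 + 16) / 484
= 178/484
= 0.3678

0.3678


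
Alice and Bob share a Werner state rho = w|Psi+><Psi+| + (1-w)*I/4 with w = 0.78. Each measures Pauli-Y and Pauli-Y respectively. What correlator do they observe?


|Psi+> = (|01> + |10>)/sqrt(2)
For the pure Bell state, <Y_A Y_B> = +1 (Bell-state Pauli correlator).
The maximally-mixed part I/4 has tr(I/4 * P tensor P) = 0 for any traceless Pauli P.
So <Y_A Y_B>_rho = w * (+1) + (1 - w) * 0
= 0.78 * (+1)
= 0.7800

0.7800


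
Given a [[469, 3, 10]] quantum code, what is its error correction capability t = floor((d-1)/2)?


Code parameters: [[469, 3, 10]], distance d = 10.
Number of correctable errors = floor((d-1)/2)
= floor((10 - 1)/2)
= floor(9/2)
= 4

4


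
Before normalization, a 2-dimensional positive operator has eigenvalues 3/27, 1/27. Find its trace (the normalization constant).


tr(M) = sum of eigenvalues
= 3/27 + 1/27
= 4/27
= 0.1481

0.1481


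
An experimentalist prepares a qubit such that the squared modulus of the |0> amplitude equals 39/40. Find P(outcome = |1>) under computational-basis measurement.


|alpha|^2 = 39/40 = 0.9750
|beta|^2 = 1 - 39/40 = 1/40 = 0.0250
P(|1>) = |beta|^2 = 0.0250

0.0250


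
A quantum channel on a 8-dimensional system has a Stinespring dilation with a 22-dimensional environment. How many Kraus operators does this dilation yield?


Tracing out the environment in an orthonormal basis {|i>_E} gives Kraus operators K_i = <i|_E U |0>_E.
Number of Kraus operators = dim(H_env) = d_env
= 22

22


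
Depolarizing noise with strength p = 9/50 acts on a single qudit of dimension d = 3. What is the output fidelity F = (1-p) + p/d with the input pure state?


F = (1-p) + p/d
= (1 - 0.1800) + 0.1800/3
= 0.8200 + 0.0600
= 0.8800

0.8800


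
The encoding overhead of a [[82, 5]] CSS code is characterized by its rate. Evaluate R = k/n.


Code rate R = k/n
= 5/82
= 0.0610

0.0610


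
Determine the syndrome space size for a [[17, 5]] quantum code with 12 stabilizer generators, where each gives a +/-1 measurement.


Each stabilizer generator gives a binary (+1 or -1) measurement outcome.
With 12 independent generators:
Total syndromes = 2^12
= 4096

4096


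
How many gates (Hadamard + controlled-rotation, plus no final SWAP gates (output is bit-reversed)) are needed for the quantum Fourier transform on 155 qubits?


Hadamard gates: 155
Controlled rotations: n*(n-1)/2 = 155*154/2 = 11935
SWAP gates: 0 (omitted)
Total = 155 + 11935
= 12090

12090


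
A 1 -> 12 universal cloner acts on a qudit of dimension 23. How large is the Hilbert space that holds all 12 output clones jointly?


Output space = H^(tensor 12) where dim(H) = 23
dim = 23^12
= 529 (after 2 factors)
= 12167 (after 3 factors)
= 279841 (after 4 factors)
= 6436343 (after 5 factors)
= 148035889 (after 6 factors)
= 3404825447 (after 7 factors)
= 78310985281 (after 8 factors)
= 1801152661463 (after 9 factors)
= 41426511213649 (after 10 factors)
= 952809757913927 (after 11 factors)
= 21914624432020321 (after 12 factors)
= 21914624432020321

21914624432020321


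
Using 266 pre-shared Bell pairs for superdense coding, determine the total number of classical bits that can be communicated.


Superdense coding allows 2 classical bits per shared entangled pair.
266 pair(s) -> 2 * 266 = 532 classical bits

532


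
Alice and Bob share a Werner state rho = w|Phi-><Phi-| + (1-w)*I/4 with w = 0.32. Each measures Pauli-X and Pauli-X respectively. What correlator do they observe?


|Phi-> = (|00> - |11>)/sqrt(2)
For the pure Bell state, <X_A X_B> = -1 (Bell-state Pauli correlator).
The maximally-mixed part I/4 has tr(I/4 * P tensor P) = 0 for any traceless Pauli P.
So <X_A X_B>_rho = w * (-1) + (1 - w) * 0
= 0.32 * (-1)
= -0.3200

-0.3200


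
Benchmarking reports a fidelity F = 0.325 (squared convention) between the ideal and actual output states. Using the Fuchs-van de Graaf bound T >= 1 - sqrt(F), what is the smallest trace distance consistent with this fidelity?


Fuchs-van de Graaf (squared-fidelity convention): 1 - sqrt(F) <= T <= sqrt(1 - F).
Lower bound: T >= 1 - sqrt(F)
sqrt(F) = sqrt(0.325) = 0.5701
T >= 1 - 0.5701
T >= 0.4299

0.4299
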